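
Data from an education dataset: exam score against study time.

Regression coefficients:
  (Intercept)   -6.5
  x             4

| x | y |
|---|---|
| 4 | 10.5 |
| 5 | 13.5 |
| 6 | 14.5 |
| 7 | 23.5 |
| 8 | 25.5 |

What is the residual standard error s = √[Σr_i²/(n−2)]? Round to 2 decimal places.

s = 2.16

x=4: ŷ = -6.5 + 4·4 = 9.5; r = 10.5 − 9.5 = 1
x=5: ŷ = -6.5 + 4·5 = 13.5; r = 13.5 − 13.5 = 0
x=6: ŷ = -6.5 + 4·6 = 17.5; r = 14.5 − 17.5 = -3
x=7: ŷ = -6.5 + 4·7 = 21.5; r = 23.5 − 21.5 = 2
x=8: ŷ = -6.5 + 4·8 = 25.5; r = 25.5 − 25.5 = 0
SSE = 1 + 0 + 9 + 4 + 0 = 14
s = √(14/3) = √4.66667 ≈ 2.16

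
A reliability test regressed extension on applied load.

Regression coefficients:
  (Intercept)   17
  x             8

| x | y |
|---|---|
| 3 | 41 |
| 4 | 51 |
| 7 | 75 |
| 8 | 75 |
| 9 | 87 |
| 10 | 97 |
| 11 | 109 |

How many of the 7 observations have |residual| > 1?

5

x=3: ŷ = 17 + 8·3 = 41; e = 41 − 41 = 0
x=4: ŷ = 17 + 8·4 = 49; e = 51 − 49 = 2
x=7: ŷ = 17 + 8·7 = 73; e = 75 − 73 = 2
x=8: ŷ = 17 + 8·8 = 81; e = 75 − 81 = -6
x=9: ŷ = 17 + 8·9 = 89; e = 87 − 89 = -2
x=10: ŷ = 17 + 8·10 = 97; e = 97 − 97 = 0
x=11: ŷ = 17 + 8·11 = 105; e = 109 − 105 = 4
|e| > 1: x=4 (|e|=2), x=7 (|e|=2), x=8 (|e|=6), x=9 (|e|=2), x=11 (|e|=4) → 5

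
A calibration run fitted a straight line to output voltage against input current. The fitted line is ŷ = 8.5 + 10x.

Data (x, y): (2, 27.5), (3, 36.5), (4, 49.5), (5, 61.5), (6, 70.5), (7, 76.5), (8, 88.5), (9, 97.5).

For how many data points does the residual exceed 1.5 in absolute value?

x=2: ŷ = 8.5 + 10·2 = 28.5; e = 27.5 − 28.5 = -1
x=3: ŷ = 8.5 + 10·3 = 38.5; e = 36.5 − 38.5 = -2
x=4: ŷ = 8.5 + 10·4 = 48.5; e = 49.5 − 48.5 = 1
x=5: ŷ = 8.5 + 10·5 = 58.5; e = 61.5 − 58.5 = 3
x=6: ŷ = 8.5 + 10·6 = 68.5; e = 70.5 − 68.5 = 2
x=7: ŷ = 8.5 + 10·7 = 78.5; e = 76.5 − 78.5 = -2
x=8: ŷ = 8.5 + 10·8 = 88.5; e = 88.5 − 88.5 = 0
x=9: ŷ = 8.5 + 10·9 = 98.5; e = 97.5 − 98.5 = -1
|e| > 1.5: x=3 (|e|=2), x=5 (|e|=3), x=6 (|e|=2), x=7 (|e|=2) → 4

4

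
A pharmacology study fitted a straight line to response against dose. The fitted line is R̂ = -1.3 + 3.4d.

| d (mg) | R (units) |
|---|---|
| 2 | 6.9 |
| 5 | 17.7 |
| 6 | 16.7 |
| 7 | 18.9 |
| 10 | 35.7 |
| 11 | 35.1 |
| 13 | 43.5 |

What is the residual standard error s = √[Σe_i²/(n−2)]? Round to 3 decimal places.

s = 2.647

d=2: R̂ = -1.3 + 3.4·2 = 5.5; e = 6.9 − 5.5 = 1.4
d=5: R̂ = -1.3 + 3.4·5 = 15.7; e = 17.7 − 15.7 = 2
d=6: R̂ = -1.3 + 3.4·6 = 19.1; e = 16.7 − 19.1 = -2.4
d=7: R̂ = -1.3 + 3.4·7 = 22.5; e = 18.9 − 22.5 = -3.6
d=10: R̂ = -1.3 + 3.4·10 = 32.7; e = 35.7 − 32.7 = 3
d=11: R̂ = -1.3 + 3.4·11 = 36.1; e = 35.1 − 36.1 = -1
d=13: R̂ = -1.3 + 3.4·13 = 42.9; e = 43.5 − 42.9 = 0.6
SSE = 1.96 + 4 + 5.76 + 12.96 + 9 + 1 + 0.36 = 35.04
s = √(35.04/5) = √7.008 ≈ 2.647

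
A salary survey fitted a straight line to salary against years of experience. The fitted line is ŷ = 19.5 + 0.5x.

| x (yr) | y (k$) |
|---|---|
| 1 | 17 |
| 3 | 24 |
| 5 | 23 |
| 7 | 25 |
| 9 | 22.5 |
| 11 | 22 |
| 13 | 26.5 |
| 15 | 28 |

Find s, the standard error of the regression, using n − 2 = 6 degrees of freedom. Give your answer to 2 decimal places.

s = 2.43

x=1: ŷ = 19.5 + 0.5·1 = 20; r = 17 − 20 = -3
x=3: ŷ = 19.5 + 0.5·3 = 21; r = 24 − 21 = 3
x=5: ŷ = 19.5 + 0.5·5 = 22; r = 23 − 22 = 1
x=7: ŷ = 19.5 + 0.5·7 = 23; r = 25 − 23 = 2
x=9: ŷ = 19.5 + 0.5·9 = 24; r = 22.5 − 24 = -1.5
x=11: ŷ = 19.5 + 0.5·11 = 25; r = 22 − 25 = -3
x=13: ŷ = 19.5 + 0.5·13 = 26; r = 26.5 − 26 = 0.5
x=15: ŷ = 19.5 + 0.5·15 = 27; r = 28 − 27 = 1
SSE = 9 + 9 + 1 + 4 + 2.25 + 9 + 0.25 + 1 = 35.5
s = √(35.5/6) = √5.91667 ≈ 2.43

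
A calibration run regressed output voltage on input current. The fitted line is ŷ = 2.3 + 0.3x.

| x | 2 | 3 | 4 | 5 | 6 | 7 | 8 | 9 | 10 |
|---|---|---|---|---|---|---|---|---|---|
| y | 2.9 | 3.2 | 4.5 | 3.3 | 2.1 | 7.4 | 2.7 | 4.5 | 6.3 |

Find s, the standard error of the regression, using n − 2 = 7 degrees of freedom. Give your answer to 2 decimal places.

s = 1.67

x=2: ŷ = 2.3 + 0.3·2 = 2.9; e = 2.9 − 2.9 = 0
x=3: ŷ = 2.3 + 0.3·3 = 3.2; e = 3.2 − 3.2 = 0
x=4: ŷ = 2.3 + 0.3·4 = 3.5; e = 4.5 − 3.5 = 1
x=5: ŷ = 2.3 + 0.3·5 = 3.8; e = 3.3 − 3.8 = -0.5
x=6: ŷ = 2.3 + 0.3·6 = 4.1; e = 2.1 − 4.1 = -2
x=7: ŷ = 2.3 + 0.3·7 = 4.4; e = 7.4 − 4.4 = 3
x=8: ŷ = 2.3 + 0.3·8 = 4.7; e = 2.7 − 4.7 = -2
x=9: ŷ = 2.3 + 0.3·9 = 5; e = 4.5 − 5 = -0.5
x=10: ŷ = 2.3 + 0.3·10 = 5.3; e = 6.3 − 5.3 = 1
SSE = 0 + 0 + 1 + 0.25 + 4 + 9 + 4 + 0.25 + 1 = 19.5
s = √(19.5/7) = √2.78571 ≈ 1.67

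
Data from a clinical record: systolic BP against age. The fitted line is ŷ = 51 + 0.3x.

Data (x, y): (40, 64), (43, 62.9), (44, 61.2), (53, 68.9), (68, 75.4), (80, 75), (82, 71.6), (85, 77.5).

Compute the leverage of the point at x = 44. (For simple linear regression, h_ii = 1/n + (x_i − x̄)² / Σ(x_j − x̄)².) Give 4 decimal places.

x̄ = (40 + 43 + 44 + 53 + 68 + 80 + 82 + 85)/8 = 61.875
Σ(x − x̄)² = 478.516 + 356.266 + 319.516 + 78.7656 + 37.5156 + 328.516 + 405.016 + 534.766 = 2538.88
h = 1/8 + (-17.875)²/2538.88 = 0.125 + 0.125849 = 0.2508

h = 0.2508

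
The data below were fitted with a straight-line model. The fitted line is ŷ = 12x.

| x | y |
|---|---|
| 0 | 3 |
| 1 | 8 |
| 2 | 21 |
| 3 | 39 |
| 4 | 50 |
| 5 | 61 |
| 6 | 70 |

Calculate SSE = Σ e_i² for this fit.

SSE = 52

x=0: ŷ = 12·0 = 0; e = 3 − 0 = 3
x=1: ŷ = 12·1 = 12; e = 8 − 12 = -4
x=2: ŷ = 12·2 = 24; e = 21 − 24 = -3
x=3: ŷ = 12·3 = 36; e = 39 − 36 = 3
x=4: ŷ = 12·4 = 48; e = 50 − 48 = 2
x=5: ŷ = 12·5 = 60; e = 61 − 60 = 1
x=6: ŷ = 12·6 = 72; e = 70 − 72 = -2
SSE = 9 + 16 + 9 + 9 + 4 + 1 + 4 = 52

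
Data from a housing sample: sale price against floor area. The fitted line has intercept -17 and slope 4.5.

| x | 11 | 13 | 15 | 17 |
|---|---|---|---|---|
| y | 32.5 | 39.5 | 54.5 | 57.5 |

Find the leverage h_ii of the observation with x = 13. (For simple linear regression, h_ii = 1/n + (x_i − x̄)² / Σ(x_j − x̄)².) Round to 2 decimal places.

x̄ = (11 + 13 + 15 + 17)/4 = 14
Σ(x − x̄)² = 9 + 1 + 1 + 9 = 20
h = 1/4 + (-1)²/20 = 0.25 + 0.05 = 0.30

h = 0.30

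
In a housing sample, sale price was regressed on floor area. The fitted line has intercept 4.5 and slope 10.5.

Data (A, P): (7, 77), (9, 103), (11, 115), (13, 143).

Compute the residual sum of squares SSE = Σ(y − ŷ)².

SSE = 46

A=7: P̂ = 4.5 + 10.5·7 = 78; r = 77 − 78 = -1
A=9: P̂ = 4.5 + 10.5·9 = 99; r = 103 − 99 = 4
A=11: P̂ = 4.5 + 10.5·11 = 120; r = 115 − 120 = -5
A=13: P̂ = 4.5 + 10.5·13 = 141; r = 143 − 141 = 2
SSE = 1 + 16 + 25 + 4 = 46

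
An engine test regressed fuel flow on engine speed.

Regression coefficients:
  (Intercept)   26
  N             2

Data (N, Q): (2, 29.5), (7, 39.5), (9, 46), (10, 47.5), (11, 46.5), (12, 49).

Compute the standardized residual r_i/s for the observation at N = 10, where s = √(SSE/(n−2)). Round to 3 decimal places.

0.949

N=2: Q̂ = 26 + 2·2 = 30; r = 29.5 − 30 = -0.5
N=7: Q̂ = 26 + 2·7 = 40; r = 39.5 − 40 = -0.5
N=9: Q̂ = 26 + 2·9 = 44; r = 46 − 44 = 2
N=10: Q̂ = 26 + 2·10 = 46; r = 47.5 − 46 = 1.5
N=11: Q̂ = 26 + 2·11 = 48; r = 46.5 − 48 = -1.5
N=12: Q̂ = 26 + 2·12 = 50; r = 49 − 50 = -1
SSE = 0.25 + 0.25 + 4 + 2.25 + 2.25 + 1 = 10
s = √(10/4) = 1.58114
r/s = 1.5 / 1.58114 = 0.949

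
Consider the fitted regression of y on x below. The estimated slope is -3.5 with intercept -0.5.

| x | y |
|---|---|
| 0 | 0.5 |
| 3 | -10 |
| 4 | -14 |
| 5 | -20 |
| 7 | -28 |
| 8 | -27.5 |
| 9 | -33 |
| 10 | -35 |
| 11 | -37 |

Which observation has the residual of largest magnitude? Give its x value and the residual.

x=0: ŷ = -0.5 − 3.5·0 = -0.5; e = 0.5 − (-0.5) = 1
x=3: ŷ = -0.5 − 3.5·3 = -11; e = -10 − (-11) = 1
x=4: ŷ = -0.5 − 3.5·4 = -14.5; e = -14 − (-14.5) = 0.5
x=5: ŷ = -0.5 − 3.5·5 = -18; e = -20 − (-18) = -2
x=7: ŷ = -0.5 − 3.5·7 = -25; e = -28 − (-25) = -3
x=8: ŷ = -0.5 − 3.5·8 = -28.5; e = -27.5 − (-28.5) = 1
x=9: ŷ = -0.5 − 3.5·9 = -32; e = -33 − (-32) = -1
x=10: ŷ = -0.5 − 3.5·10 = -35.5; e = -35 − (-35.5) = 0.5
x=11: ŷ = -0.5 − 3.5·11 = -39; e = -37 − (-39) = 2
Largest |e| is 3 at x = 7, residual -3.

x = 7, e = -3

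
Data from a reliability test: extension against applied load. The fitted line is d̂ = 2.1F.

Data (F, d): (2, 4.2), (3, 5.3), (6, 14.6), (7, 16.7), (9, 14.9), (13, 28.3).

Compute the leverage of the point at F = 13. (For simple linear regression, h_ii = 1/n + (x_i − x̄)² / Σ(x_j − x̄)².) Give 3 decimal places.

h = 0.660

F̄ = (2 + 3 + 6 + 7 + 9 + 13)/6 = 6.66667
Σ(F − F̄)² = 21.7778 + 13.4444 + 0.444444 + 0.111111 + 5.44444 + 40.1111 = 81.3333
h = 1/6 + (6.33333)²/81.3333 = 0.166667 + 0.493169 = 0.660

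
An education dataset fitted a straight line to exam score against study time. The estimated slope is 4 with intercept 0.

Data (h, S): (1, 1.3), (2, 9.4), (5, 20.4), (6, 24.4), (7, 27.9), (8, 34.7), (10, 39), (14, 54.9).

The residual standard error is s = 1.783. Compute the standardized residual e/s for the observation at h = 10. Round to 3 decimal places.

Ŝ = 4·10 = 40
e = 39 − 40 = -1
e/s = -1 / 1.783 = -0.561

-0.561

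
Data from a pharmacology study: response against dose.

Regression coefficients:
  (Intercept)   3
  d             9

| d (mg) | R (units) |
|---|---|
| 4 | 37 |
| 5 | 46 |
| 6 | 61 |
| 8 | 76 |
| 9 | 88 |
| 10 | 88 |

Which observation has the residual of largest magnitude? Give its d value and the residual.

d=4: ŷ = 3 + 9·4 = 39; e = 37 − 39 = -2
d=5: ŷ = 3 + 9·5 = 48; e = 46 − 48 = -2
d=6: ŷ = 3 + 9·6 = 57; e = 61 − 57 = 4
d=8: ŷ = 3 + 9·8 = 75; e = 76 − 75 = 1
d=9: ŷ = 3 + 9·9 = 84; e = 88 − 84 = 4
d=10: ŷ = 3 + 9·10 = 93; e = 88 − 93 = -5
Largest |e| is 5 at d = 10, residual -5.

d = 10, e = -5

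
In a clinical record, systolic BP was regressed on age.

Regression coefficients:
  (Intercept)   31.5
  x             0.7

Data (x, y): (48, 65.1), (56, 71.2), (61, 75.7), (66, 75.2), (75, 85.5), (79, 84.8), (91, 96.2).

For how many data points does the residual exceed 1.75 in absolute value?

x=48: ŷ = 31.5 + 0.7·48 = 65.1; r = 65.1 − 65.1 = 0
x=56: ŷ = 31.5 + 0.7·56 = 70.7; r = 71.2 − 70.7 = 0.5
x=61: ŷ = 31.5 + 0.7·61 = 74.2; r = 75.7 − 74.2 = 1.5
x=66: ŷ = 31.5 + 0.7·66 = 77.7; r = 75.2 − 77.7 = -2.5
x=75: ŷ = 31.5 + 0.7·75 = 84; r = 85.5 − 84 = 1.5
x=79: ŷ = 31.5 + 0.7·79 = 86.8; r = 84.8 − 86.8 = -2
x=91: ŷ = 31.5 + 0.7·91 = 95.2; r = 96.2 − 95.2 = 1
|r| > 1.75: x=66 (|r|=2.5), x=79 (|r|=2) → 2

2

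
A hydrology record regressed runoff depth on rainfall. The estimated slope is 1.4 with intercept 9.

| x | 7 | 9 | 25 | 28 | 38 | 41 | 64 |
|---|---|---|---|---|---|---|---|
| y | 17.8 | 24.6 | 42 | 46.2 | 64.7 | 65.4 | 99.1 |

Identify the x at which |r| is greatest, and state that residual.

x=7: ŷ = 9 + 1.4·7 = 18.8; r = 17.8 − 18.8 = -1
x=9: ŷ = 9 + 1.4·9 = 21.6; r = 24.6 − 21.6 = 3
x=25: ŷ = 9 + 1.4·25 = 44; r = 42 − 44 = -2
x=28: ŷ = 9 + 1.4·28 = 48.2; r = 46.2 − 48.2 = -2
x=38: ŷ = 9 + 1.4·38 = 62.2; r = 64.7 − 62.2 = 2.5
x=41: ŷ = 9 + 1.4·41 = 66.4; r = 65.4 − 66.4 = -1
x=64: ŷ = 9 + 1.4·64 = 98.6; r = 99.1 − 98.6 = 0.5
Largest |r| is 3 at x = 9, residual 3.

x = 9, r = 3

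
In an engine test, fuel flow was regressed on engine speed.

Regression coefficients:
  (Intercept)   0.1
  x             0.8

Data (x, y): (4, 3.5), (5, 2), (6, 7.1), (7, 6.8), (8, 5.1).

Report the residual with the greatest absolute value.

x=4: ŷ = 0.1 + 0.8·4 = 3.3; e = 3.5 − 3.3 = 0.2
x=5: ŷ = 0.1 + 0.8·5 = 4.1; e = 2 − 4.1 = -2.1
x=6: ŷ = 0.1 + 0.8·6 = 4.9; e = 7.1 − 4.9 = 2.2
x=7: ŷ = 0.1 + 0.8·7 = 5.7; e = 6.8 − 5.7 = 1.1
x=8: ŷ = 0.1 + 0.8·8 = 6.5; e = 5.1 − 6.5 = -1.4
Largest |e| is 2.2 at x = 6, residual 2.2.

e = 2.2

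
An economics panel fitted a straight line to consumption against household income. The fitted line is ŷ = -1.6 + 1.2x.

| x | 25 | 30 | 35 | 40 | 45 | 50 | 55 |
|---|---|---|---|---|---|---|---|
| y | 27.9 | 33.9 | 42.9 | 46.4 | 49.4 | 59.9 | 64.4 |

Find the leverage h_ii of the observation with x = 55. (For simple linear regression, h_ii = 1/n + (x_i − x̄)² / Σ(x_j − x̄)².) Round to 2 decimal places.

x̄ = (25 + 30 + 35 + 40 + 45 + 50 + 55)/7 = 40
Σ(x − x̄)² = 225 + 100 + 25 + 0 + 25 + 100 + 225 = 700
h = 1/7 + (15)²/700 = 0.142857 + 0.321429 = 0.46

h = 0.46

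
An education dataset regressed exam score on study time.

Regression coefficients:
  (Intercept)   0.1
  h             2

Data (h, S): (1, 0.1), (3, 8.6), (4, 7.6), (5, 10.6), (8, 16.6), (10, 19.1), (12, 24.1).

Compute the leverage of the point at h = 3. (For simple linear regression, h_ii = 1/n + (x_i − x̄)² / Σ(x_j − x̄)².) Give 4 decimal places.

h̄ = (1 + 3 + 4 + 5 + 8 + 10 + 12)/7 = 6.14286
Σ(h − h̄)² = 26.449 + 9.87755 + 4.59184 + 1.30612 + 3.44898 + 14.8776 + 34.3061 = 94.8571
h = 1/7 + (-3.14286)²/94.8571 = 0.142857 + 0.104131 = 0.2470

h = 0.2470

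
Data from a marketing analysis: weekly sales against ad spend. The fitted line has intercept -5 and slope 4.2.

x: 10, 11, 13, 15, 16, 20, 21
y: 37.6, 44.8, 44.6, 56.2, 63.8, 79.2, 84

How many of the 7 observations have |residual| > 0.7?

5

x=10: ŷ = -5 + 4.2·10 = 37; e = 37.6 − 37 = 0.6
x=11: ŷ = -5 + 4.2·11 = 41.2; e = 44.8 − 41.2 = 3.6
x=13: ŷ = -5 + 4.2·13 = 49.6; e = 44.6 − 49.6 = -5
x=15: ŷ = -5 + 4.2·15 = 58; e = 56.2 − 58 = -1.8
x=16: ŷ = -5 + 4.2·16 = 62.2; e = 63.8 − 62.2 = 1.6
x=20: ŷ = -5 + 4.2·20 = 79; e = 79.2 − 79 = 0.2
x=21: ŷ = -5 + 4.2·21 = 83.2; e = 84 − 83.2 = 0.8
|e| > 0.7: x=11 (|e|=3.6), x=13 (|e|=5), x=15 (|e|=1.8), x=16 (|e|=1.6), x=21 (|e|=0.8) → 5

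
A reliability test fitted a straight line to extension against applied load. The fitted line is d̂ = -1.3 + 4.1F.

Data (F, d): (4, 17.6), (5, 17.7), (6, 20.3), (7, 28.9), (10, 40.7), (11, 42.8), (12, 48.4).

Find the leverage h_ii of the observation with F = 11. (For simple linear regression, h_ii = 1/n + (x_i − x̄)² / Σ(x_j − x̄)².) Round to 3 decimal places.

F̄ = (4 + 5 + 6 + 7 + 10 + 11 + 12)/7 = 7.85714
Σ(F − F̄)² = 14.8776 + 8.16327 + 3.44898 + 0.734694 + 4.59184 + 9.87755 + 17.1633 = 58.8571
h = 1/7 + (3.14286)²/58.8571 = 0.142857 + 0.167822 = 0.311

h = 0.311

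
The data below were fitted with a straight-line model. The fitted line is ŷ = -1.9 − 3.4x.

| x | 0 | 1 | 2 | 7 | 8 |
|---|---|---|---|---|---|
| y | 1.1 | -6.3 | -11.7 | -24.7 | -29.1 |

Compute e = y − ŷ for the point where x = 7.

ŷ = -1.9 − 3.4·7 = -25.7
e = -24.7 − (-25.7) = 1

e = 1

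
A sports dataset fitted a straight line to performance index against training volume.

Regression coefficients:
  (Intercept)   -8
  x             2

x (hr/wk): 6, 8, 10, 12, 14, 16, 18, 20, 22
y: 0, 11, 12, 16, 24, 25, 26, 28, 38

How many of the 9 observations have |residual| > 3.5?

3

x=6: ŷ = -8 + 2·6 = 4; r = 0 − 4 = -4
x=8: ŷ = -8 + 2·8 = 8; r = 11 − 8 = 3
x=10: ŷ = -8 + 2·10 = 12; r = 12 − 12 = 0
x=12: ŷ = -8 + 2·12 = 16; r = 16 − 16 = 0
x=14: ŷ = -8 + 2·14 = 20; r = 24 − 20 = 4
x=16: ŷ = -8 + 2·16 = 24; r = 25 − 24 = 1
x=18: ŷ = -8 + 2·18 = 28; r = 26 − 28 = -2
x=20: ŷ = -8 + 2·20 = 32; r = 28 − 32 = -4
x=22: ŷ = -8 + 2·22 = 36; r = 38 − 36 = 2
|r| > 3.5: x=6 (|r|=4), x=14 (|r|=4), x=20 (|r|=4) → 3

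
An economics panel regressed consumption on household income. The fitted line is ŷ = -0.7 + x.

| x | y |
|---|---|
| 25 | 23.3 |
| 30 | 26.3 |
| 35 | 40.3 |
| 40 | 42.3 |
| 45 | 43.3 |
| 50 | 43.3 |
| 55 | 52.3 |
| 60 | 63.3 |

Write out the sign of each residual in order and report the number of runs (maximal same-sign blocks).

4 runs

x=25: ŷ = -0.7 + 25 = 24.3; r = 23.3 − 24.3 = -1
x=30: ŷ = -0.7 + 30 = 29.3; r = 26.3 − 29.3 = -3
x=35: ŷ = -0.7 + 35 = 34.3; r = 40.3 − 34.3 = 6
x=40: ŷ = -0.7 + 40 = 39.3; r = 42.3 − 39.3 = 3
x=45: ŷ = -0.7 + 45 = 44.3; r = 43.3 − 44.3 = -1
x=50: ŷ = -0.7 + 50 = 49.3; r = 43.3 − 49.3 = -6
x=55: ŷ = -0.7 + 55 = 54.3; r = 52.3 − 54.3 = -2
x=60: ŷ = -0.7 + 60 = 59.3; r = 63.3 − 59.3 = 4
Signs: − − + + − − − +
Runs: −×2, +×2, −×3, +×1 → 4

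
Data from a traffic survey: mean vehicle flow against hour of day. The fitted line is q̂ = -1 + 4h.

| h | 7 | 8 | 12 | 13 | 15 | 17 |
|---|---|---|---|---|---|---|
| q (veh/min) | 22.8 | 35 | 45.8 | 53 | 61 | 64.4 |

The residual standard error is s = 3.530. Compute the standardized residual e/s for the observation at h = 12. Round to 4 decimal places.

q̂ = -1 + 4·12 = 47
e = 45.8 − 47 = -1.2
e/s = -1.2 / 3.530 = -0.3399

-0.3399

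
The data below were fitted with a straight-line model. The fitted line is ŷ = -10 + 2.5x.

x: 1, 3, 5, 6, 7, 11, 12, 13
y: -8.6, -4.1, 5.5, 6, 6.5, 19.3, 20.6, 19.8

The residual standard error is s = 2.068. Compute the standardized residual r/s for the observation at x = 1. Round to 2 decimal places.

ŷ = -10 + 2.5·1 = -7.5
r = -8.6 − (-7.5) = -1.1
r/s = -1.1 / 2.068 = -0.53

-0.53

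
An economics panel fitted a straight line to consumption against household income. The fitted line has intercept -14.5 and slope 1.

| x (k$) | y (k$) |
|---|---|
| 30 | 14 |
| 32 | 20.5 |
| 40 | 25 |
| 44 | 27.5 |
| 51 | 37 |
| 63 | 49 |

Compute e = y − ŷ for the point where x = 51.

ŷ = -14.5 + 51 = 36.5
e = 37 − 36.5 = 0.5

e = 0.5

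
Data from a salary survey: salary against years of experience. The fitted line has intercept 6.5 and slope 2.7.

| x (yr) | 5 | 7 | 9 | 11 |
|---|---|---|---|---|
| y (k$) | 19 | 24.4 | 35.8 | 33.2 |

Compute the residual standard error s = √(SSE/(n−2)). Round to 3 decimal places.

s = 4.243

x=5: ŷ = 6.5 + 2.7·5 = 20; e = 19 − 20 = -1
x=7: ŷ = 6.5 + 2.7·7 = 25.4; e = 24.4 − 25.4 = -1
x=9: ŷ = 6.5 + 2.7·9 = 30.8; e = 35.8 − 30.8 = 5
x=11: ŷ = 6.5 + 2.7·11 = 36.2; e = 33.2 − 36.2 = -3
SSE = 1 + 1 + 25 + 9 = 36
s = √(36/2) = √18 ≈ 4.243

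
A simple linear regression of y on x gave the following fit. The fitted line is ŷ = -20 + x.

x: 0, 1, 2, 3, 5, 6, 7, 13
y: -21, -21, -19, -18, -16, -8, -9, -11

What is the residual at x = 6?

e = 6

ŷ = -20 + 6 = -14
e = -8 − (-14) = 6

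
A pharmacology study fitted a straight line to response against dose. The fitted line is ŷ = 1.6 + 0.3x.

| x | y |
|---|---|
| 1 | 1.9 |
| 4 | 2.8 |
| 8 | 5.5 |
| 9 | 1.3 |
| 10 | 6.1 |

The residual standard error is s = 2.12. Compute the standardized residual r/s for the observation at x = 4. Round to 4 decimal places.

ŷ = 1.6 + 0.3·4 = 2.8
r = 2.8 − 2.8 = 0
r/s = 0 / 2.12 = 0.0000

0.0000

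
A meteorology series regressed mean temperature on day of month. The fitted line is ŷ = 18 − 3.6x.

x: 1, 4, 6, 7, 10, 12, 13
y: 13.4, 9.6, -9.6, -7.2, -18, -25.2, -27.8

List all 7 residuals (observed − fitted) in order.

x=1: ŷ = 18 − 3.6·1 = 14.4; e = 13.4 − 14.4 = -1
x=4: ŷ = 18 − 3.6·4 = 3.6; e = 9.6 − 3.6 = 6
x=6: ŷ = 18 − 3.6·6 = -3.6; e = -9.6 − (-3.6) = -6
x=7: ŷ = 18 − 3.6·7 = -7.2; e = -7.2 − (-7.2) = 0
x=10: ŷ = 18 − 3.6·10 = -18; e = -18 − (-18) = 0
x=12: ŷ = 18 − 3.6·12 = -25.2; e = -25.2 − (-25.2) = 0
x=13: ŷ = 18 − 3.6·13 = -28.8; e = -27.8 − (-28.8) = 1

-1, 6, -6, 0, 0, 0, 1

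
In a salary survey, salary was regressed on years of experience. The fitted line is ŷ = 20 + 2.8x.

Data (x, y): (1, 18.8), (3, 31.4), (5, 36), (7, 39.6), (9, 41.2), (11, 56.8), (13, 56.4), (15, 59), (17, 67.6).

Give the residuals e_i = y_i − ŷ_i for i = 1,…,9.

-4, 3, 2, 0, -4, 6, 0, -3, 0

x=1: ŷ = 20 + 2.8·1 = 22.8; e = 18.8 − 22.8 = -4
x=3: ŷ = 20 + 2.8·3 = 28.4; e = 31.4 − 28.4 = 3
x=5: ŷ = 20 + 2.8·5 = 34; e = 36 − 34 = 2
x=7: ŷ = 20 + 2.8·7 = 39.6; e = 39.6 − 39.6 = 0
x=9: ŷ = 20 + 2.8·9 = 45.2; e = 41.2 − 45.2 = -4
x=11: ŷ = 20 + 2.8·11 = 50.8; e = 56.8 − 50.8 = 6
x=13: ŷ = 20 + 2.8·13 = 56.4; e = 56.4 − 56.4 = 0
x=15: ŷ = 20 + 2.8·15 = 62; e = 59 − 62 = -3
x=17: ŷ = 20 + 2.8·17 = 67.6; e = 67.6 − 67.6 = 0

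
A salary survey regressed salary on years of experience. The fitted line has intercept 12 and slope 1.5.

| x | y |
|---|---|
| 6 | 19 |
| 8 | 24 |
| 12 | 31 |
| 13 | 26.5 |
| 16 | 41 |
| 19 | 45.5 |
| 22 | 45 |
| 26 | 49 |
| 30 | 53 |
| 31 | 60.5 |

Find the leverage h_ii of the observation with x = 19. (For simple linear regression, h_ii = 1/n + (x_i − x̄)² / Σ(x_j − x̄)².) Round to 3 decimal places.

x̄ = (6 + 8 + 12 + 13 + 16 + 19 + 22 + 26 + 30 + 31)/10 = 18.3
Σ(x − x̄)² = 151.29 + 106.09 + 39.69 + 28.09 + 5.29 + 0.49 + 13.69 + 59.29 + 136.89 + 161.29 = 702.1
h = 1/10 + (0.7)²/702.1 = 0.1 + 0.000697906 = 0.101

h = 0.101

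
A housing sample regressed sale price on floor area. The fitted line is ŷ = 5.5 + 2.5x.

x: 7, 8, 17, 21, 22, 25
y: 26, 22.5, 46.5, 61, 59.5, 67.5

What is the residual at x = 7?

e = 3

ŷ = 5.5 + 2.5·7 = 23
e = 26 − 23 = 3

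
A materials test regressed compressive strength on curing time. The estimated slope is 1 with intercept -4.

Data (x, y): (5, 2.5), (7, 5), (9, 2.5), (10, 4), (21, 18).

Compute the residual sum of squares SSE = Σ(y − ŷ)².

x=5: ŷ = -4 + 5 = 1; r = 2.5 − 1 = 1.5
x=7: ŷ = -4 + 7 = 3; r = 5 − 3 = 2
x=9: ŷ = -4 + 9 = 5; r = 2.5 − 5 = -2.5
x=10: ŷ = -4 + 10 = 6; r = 4 − 6 = -2
x=21: ŷ = -4 + 21 = 17; r = 18 − 17 = 1
SSE = 2.25 + 4 + 6.25 + 4 + 1 = 17.5

SSE = 17.5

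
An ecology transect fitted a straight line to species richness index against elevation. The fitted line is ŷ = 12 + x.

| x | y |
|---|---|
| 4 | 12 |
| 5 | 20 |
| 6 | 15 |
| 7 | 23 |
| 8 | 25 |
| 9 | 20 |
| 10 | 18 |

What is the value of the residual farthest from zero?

r = 5

x=4: ŷ = 12 + 4 = 16; r = 12 − 16 = -4
x=5: ŷ = 12 + 5 = 17; r = 20 − 17 = 3
x=6: ŷ = 12 + 6 = 18; r = 15 − 18 = -3
x=7: ŷ = 12 + 7 = 19; r = 23 − 19 = 4
x=8: ŷ = 12 + 8 = 20; r = 25 − 20 = 5
x=9: ŷ = 12 + 9 = 21; r = 20 − 21 = -1
x=10: ŷ = 12 + 10 = 22; r = 18 − 22 = -4
Largest |r| is 5 at x = 8, residual 5.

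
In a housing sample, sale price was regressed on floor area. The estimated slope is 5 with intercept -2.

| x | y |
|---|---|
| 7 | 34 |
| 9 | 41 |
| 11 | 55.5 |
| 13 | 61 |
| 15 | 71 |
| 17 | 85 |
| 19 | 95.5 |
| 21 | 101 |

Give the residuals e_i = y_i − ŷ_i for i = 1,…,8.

1, -2, 2.5, -2, -2, 2, 2.5, -2

x=7: ŷ = -2 + 5·7 = 33; e = 34 − 33 = 1
x=9: ŷ = -2 + 5·9 = 43; e = 41 − 43 = -2
x=11: ŷ = -2 + 5·11 = 53; e = 55.5 − 53 = 2.5
x=13: ŷ = -2 + 5·13 = 63; e = 61 − 63 = -2
x=15: ŷ = -2 + 5·15 = 73; e = 71 − 73 = -2
x=17: ŷ = -2 + 5·17 = 83; e = 85 − 83 = 2
x=19: ŷ = -2 + 5·19 = 93; e = 95.5 − 93 = 2.5
x=21: ŷ = -2 + 5·21 = 103; e = 101 − 103 = -2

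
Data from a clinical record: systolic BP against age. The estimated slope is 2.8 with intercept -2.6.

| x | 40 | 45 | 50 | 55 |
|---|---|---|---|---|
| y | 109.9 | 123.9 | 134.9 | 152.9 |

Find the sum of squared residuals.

x=40: ŷ = -2.6 + 2.8·40 = 109.4; r = 109.9 − 109.4 = 0.5
x=45: ŷ = -2.6 + 2.8·45 = 123.4; r = 123.9 − 123.4 = 0.5
x=50: ŷ = -2.6 + 2.8·50 = 137.4; r = 134.9 − 137.4 = -2.5
x=55: ŷ = -2.6 + 2.8·55 = 151.4; r = 152.9 − 151.4 = 1.5
SSE = 0.25 + 0.25 + 6.25 + 2.25 = 9

SSE = 9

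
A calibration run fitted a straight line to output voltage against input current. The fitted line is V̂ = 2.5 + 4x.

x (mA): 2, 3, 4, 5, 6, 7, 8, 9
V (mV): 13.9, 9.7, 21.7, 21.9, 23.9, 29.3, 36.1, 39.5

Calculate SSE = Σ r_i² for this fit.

x=2: V̂ = 2.5 + 4·2 = 10.5; r = 13.9 − 10.5 = 3.4
x=3: V̂ = 2.5 + 4·3 = 14.5; r = 9.7 − 14.5 = -4.8
x=4: V̂ = 2.5 + 4·4 = 18.5; r = 21.7 − 18.5 = 3.2
x=5: V̂ = 2.5 + 4·5 = 22.5; r = 21.9 − 22.5 = -0.6
x=6: V̂ = 2.5 + 4·6 = 26.5; r = 23.9 − 26.5 = -2.6
x=7: V̂ = 2.5 + 4·7 = 30.5; r = 29.3 − 30.5 = -1.2
x=8: V̂ = 2.5 + 4·8 = 34.5; r = 36.1 − 34.5 = 1.6
x=9: V̂ = 2.5 + 4·9 = 38.5; r = 39.5 − 38.5 = 1
SSE = 11.56 + 23.04 + 10.24 + 0.36 + 6.76 + 1.44 + 2.56 + 1 = 56.96

SSE = 56.96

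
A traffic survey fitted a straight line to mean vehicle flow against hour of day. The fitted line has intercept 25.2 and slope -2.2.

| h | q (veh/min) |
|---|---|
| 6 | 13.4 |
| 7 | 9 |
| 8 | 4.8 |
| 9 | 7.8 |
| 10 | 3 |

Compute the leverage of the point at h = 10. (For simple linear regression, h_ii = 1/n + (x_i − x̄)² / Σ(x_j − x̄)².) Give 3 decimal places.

h = 0.600

h̄ = (6 + 7 + 8 + 9 + 10)/5 = 8
Σ(h − h̄)² = 4 + 1 + 0 + 1 + 4 = 10
h = 1/5 + (2)²/10 = 0.2 + 0.4 = 0.600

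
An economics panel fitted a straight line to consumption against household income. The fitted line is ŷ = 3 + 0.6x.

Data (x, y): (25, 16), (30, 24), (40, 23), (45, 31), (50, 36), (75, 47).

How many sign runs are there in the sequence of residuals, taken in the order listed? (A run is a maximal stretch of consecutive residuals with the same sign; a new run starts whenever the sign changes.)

x=25: ŷ = 3 + 0.6·25 = 18; r = 16 − 18 = -2
x=30: ŷ = 3 + 0.6·30 = 21; r = 24 − 21 = 3
x=40: ŷ = 3 + 0.6·40 = 27; r = 23 − 27 = -4
x=45: ŷ = 3 + 0.6·45 = 30; r = 31 − 30 = 1
x=50: ŷ = 3 + 0.6·50 = 33; r = 36 − 33 = 3
x=75: ŷ = 3 + 0.6·75 = 48; r = 47 − 48 = -1
Signs: − + − + + −
Runs: −×1, +×1, −×1, +×2, −×1 → 5

5 runs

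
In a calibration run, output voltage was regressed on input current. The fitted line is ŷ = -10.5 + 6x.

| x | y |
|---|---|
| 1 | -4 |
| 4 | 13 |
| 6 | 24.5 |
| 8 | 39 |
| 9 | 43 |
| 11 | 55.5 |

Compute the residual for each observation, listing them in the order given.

0.5, -0.5, -1, 1.5, -0.5, 0

x=1: ŷ = -10.5 + 6·1 = -4.5; e = -4 − (-4.5) = 0.5
x=4: ŷ = -10.5 + 6·4 = 13.5; e = 13 − 13.5 = -0.5
x=6: ŷ = -10.5 + 6·6 = 25.5; e = 24.5 − 25.5 = -1
x=8: ŷ = -10.5 + 6·8 = 37.5; e = 39 − 37.5 = 1.5
x=9: ŷ = -10.5 + 6·9 = 43.5; e = 43 − 43.5 = -0.5
x=11: ŷ = -10.5 + 6·11 = 55.5; e = 55.5 − 55.5 = 0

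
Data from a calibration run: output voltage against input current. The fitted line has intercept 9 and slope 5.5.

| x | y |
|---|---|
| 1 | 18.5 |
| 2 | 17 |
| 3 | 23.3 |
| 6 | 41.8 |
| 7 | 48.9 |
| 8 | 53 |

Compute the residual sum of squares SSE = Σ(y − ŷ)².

SSE = 31.84

x=1: ŷ = 9 + 5.5·1 = 14.5; r = 18.5 − 14.5 = 4
x=2: ŷ = 9 + 5.5·2 = 20; r = 17 − 20 = -3
x=3: ŷ = 9 + 5.5·3 = 25.5; r = 23.3 − 25.5 = -2.2
x=6: ŷ = 9 + 5.5·6 = 42; r = 41.8 − 42 = -0.2
x=7: ŷ = 9 + 5.5·7 = 47.5; r = 48.9 − 47.5 = 1.4
x=8: ŷ = 9 + 5.5·8 = 53; r = 53 − 53 = 0
SSE = 16 + 9 + 4.84 + 0.04 + 1.96 + 0 = 31.84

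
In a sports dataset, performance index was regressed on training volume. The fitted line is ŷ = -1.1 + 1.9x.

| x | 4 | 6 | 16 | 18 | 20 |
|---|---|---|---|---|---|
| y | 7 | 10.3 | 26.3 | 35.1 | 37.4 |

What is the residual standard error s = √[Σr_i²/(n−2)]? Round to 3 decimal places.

x=4: ŷ = -1.1 + 1.9·4 = 6.5; r = 7 − 6.5 = 0.5
x=6: ŷ = -1.1 + 1.9·6 = 10.3; r = 10.3 − 10.3 = 0
x=16: ŷ = -1.1 + 1.9·16 = 29.3; r = 26.3 − 29.3 = -3
x=18: ŷ = -1.1 + 1.9·18 = 33.1; r = 35.1 − 33.1 = 2
x=20: ŷ = -1.1 + 1.9·20 = 36.9; r = 37.4 − 36.9 = 0.5
SSE = 0.25 + 0 + 9 + 4 + 0.25 = 13.5
s = √(13.5/3) = √4.5 ≈ 2.121

s = 2.121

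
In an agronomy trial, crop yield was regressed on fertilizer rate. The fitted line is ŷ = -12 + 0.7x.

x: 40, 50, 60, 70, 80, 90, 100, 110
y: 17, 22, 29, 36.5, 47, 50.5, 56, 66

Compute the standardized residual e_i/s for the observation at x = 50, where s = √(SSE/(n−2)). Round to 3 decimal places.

-0.586

x=40: ŷ = -12 + 0.7·40 = 16; e = 17 − 16 = 1
x=50: ŷ = -12 + 0.7·50 = 23; e = 22 − 23 = -1
x=60: ŷ = -12 + 0.7·60 = 30; e = 29 − 30 = -1
x=70: ŷ = -12 + 0.7·70 = 37; e = 36.5 − 37 = -0.5
x=80: ŷ = -12 + 0.7·80 = 44; e = 47 − 44 = 3
x=90: ŷ = -12 + 0.7·90 = 51; e = 50.5 − 51 = -0.5
x=100: ŷ = -12 + 0.7·100 = 58; e = 56 − 58 = -2
x=110: ŷ = -12 + 0.7·110 = 65; e = 66 − 65 = 1
SSE = 1 + 1 + 1 + 0.25 + 9 + 0.25 + 4 + 1 = 17.5
s = √(17.5/6) = 1.70783
e/s = -1 / 1.70783 = -0.586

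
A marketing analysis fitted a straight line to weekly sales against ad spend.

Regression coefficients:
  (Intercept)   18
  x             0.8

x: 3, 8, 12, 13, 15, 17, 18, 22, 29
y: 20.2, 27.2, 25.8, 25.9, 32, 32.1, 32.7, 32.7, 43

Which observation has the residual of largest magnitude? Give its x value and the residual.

x=3: ŷ = 18 + 0.8·3 = 20.4; r = 20.2 − 20.4 = -0.2
x=8: ŷ = 18 + 0.8·8 = 24.4; r = 27.2 − 24.4 = 2.8
x=12: ŷ = 18 + 0.8·12 = 27.6; r = 25.8 − 27.6 = -1.8
x=13: ŷ = 18 + 0.8·13 = 28.4; r = 25.9 − 28.4 = -2.5
x=15: ŷ = 18 + 0.8·15 = 30; r = 32 − 30 = 2
x=17: ŷ = 18 + 0.8·17 = 31.6; r = 32.1 − 31.6 = 0.5
x=18: ŷ = 18 + 0.8·18 = 32.4; r = 32.7 − 32.4 = 0.3
x=22: ŷ = 18 + 0.8·22 = 35.6; r = 32.7 − 35.6 = -2.9
x=29: ŷ = 18 + 0.8·29 = 41.2; r = 43 − 41.2 = 1.8
Largest |r| is 2.9 at x = 22, residual -2.9.

x = 22, r = -2.9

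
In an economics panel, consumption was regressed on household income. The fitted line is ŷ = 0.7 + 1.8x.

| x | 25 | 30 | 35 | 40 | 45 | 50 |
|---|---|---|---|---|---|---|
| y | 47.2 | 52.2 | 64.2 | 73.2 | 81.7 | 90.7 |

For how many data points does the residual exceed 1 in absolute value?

2

x=25: ŷ = 0.7 + 1.8·25 = 45.7; e = 47.2 − 45.7 = 1.5
x=30: ŷ = 0.7 + 1.8·30 = 54.7; e = 52.2 − 54.7 = -2.5
x=35: ŷ = 0.7 + 1.8·35 = 63.7; e = 64.2 − 63.7 = 0.5
x=40: ŷ = 0.7 + 1.8·40 = 72.7; e = 73.2 − 72.7 = 0.5
x=45: ŷ = 0.7 + 1.8·45 = 81.7; e = 81.7 − 81.7 = 0
x=50: ŷ = 0.7 + 1.8·50 = 90.7; e = 90.7 − 90.7 = 0
|e| > 1: x=25 (|e|=1.5), x=30 (|e|=2.5) → 2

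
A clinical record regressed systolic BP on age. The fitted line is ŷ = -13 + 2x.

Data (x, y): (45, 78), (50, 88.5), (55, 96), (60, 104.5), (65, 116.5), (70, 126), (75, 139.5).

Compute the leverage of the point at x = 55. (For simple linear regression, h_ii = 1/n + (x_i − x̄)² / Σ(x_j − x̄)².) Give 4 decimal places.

h = 0.1786

x̄ = (45 + 50 + 55 + 60 + 65 + 70 + 75)/7 = 60
Σ(x − x̄)² = 225 + 100 + 25 + 0 + 25 + 100 + 225 = 700
h = 1/7 + (-5)²/700 = 0.142857 + 0.0357143 = 0.1786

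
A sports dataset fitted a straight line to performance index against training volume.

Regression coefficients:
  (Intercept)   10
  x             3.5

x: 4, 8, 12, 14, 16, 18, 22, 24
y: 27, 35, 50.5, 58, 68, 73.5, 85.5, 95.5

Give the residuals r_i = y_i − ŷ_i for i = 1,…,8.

x=4: ŷ = 10 + 3.5·4 = 24; r = 27 − 24 = 3
x=8: ŷ = 10 + 3.5·8 = 38; r = 35 − 38 = -3
x=12: ŷ = 10 + 3.5·12 = 52; r = 50.5 − 52 = -1.5
x=14: ŷ = 10 + 3.5·14 = 59; r = 58 − 59 = -1
x=16: ŷ = 10 + 3.5·16 = 66; r = 68 − 66 = 2
x=18: ŷ = 10 + 3.5·18 = 73; r = 73.5 − 73 = 0.5
x=22: ŷ = 10 + 3.5·22 = 87; r = 85.5 − 87 = -1.5
x=24: ŷ = 10 + 3.5·24 = 94; r = 95.5 − 94 = 1.5

3, -3, -1.5, -1, 2, 0.5, -1.5, 1.5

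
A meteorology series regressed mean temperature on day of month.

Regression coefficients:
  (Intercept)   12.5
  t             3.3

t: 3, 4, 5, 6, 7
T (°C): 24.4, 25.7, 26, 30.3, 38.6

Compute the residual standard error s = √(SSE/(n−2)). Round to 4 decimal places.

t=3: ŷ = 12.5 + 3.3·3 = 22.4; e = 24.4 − 22.4 = 2
t=4: ŷ = 12.5 + 3.3·4 = 25.7; e = 25.7 − 25.7 = 0
t=5: ŷ = 12.5 + 3.3·5 = 29; e = 26 − 29 = -3
t=6: ŷ = 12.5 + 3.3·6 = 32.3; e = 30.3 − 32.3 = -2
t=7: ŷ = 12.5 + 3.3·7 = 35.6; e = 38.6 − 35.6 = 3
SSE = 4 + 0 + 9 + 4 + 9 = 26
s = √(26/3) = √8.66667 ≈ 2.9439

s = 2.9439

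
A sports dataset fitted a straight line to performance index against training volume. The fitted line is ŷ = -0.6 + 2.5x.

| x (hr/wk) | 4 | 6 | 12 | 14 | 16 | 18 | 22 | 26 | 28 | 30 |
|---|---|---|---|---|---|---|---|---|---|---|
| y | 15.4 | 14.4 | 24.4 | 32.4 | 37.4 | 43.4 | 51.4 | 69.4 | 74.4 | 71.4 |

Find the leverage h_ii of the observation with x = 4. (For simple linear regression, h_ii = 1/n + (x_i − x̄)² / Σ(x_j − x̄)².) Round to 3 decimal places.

h = 0.357

x̄ = (4 + 6 + 12 + 14 + 16 + 18 + 22 + 26 + 28 + 30)/10 = 17.6
Σ(x − x̄)² = 184.96 + 134.56 + 31.36 + 12.96 + 2.56 + 0.16 + 19.36 + 70.56 + 108.16 + 153.76 = 718.4
h = 1/10 + (-13.6)²/718.4 = 0.1 + 0.257461 = 0.357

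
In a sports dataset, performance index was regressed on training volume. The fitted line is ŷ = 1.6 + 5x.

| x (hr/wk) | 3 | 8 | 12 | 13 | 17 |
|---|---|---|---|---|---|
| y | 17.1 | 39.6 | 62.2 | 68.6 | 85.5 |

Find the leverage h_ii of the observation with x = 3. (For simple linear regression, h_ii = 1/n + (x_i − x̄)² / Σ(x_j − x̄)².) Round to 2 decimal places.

x̄ = (3 + 8 + 12 + 13 + 17)/5 = 10.6
Σ(x − x̄)² = 57.76 + 6.76 + 1.96 + 5.76 + 40.96 = 113.2
h = 1/5 + (-7.6)²/113.2 = 0.2 + 0.510247 = 0.71

h = 0.71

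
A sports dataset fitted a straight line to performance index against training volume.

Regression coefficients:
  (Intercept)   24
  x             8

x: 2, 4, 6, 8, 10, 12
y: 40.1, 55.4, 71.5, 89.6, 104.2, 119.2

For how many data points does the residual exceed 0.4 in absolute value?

4

x=2: ŷ = 24 + 8·2 = 40; r = 40.1 − 40 = 0.1
x=4: ŷ = 24 + 8·4 = 56; r = 55.4 − 56 = -0.6
x=6: ŷ = 24 + 8·6 = 72; r = 71.5 − 72 = -0.5
x=8: ŷ = 24 + 8·8 = 88; r = 89.6 − 88 = 1.6
x=10: ŷ = 24 + 8·10 = 104; r = 104.2 − 104 = 0.2
x=12: ŷ = 24 + 8·12 = 120; r = 119.2 − 120 = -0.8
|r| > 0.4: x=4 (|r|=0.6), x=6 (|r|=0.5), x=8 (|r|=1.6), x=12 (|r|=0.8) → 4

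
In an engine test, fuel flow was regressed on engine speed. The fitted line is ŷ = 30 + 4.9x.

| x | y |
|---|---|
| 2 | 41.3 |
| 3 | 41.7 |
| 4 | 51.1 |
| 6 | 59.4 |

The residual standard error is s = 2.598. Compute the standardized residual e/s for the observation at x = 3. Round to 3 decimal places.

-1.155

ŷ = 30 + 4.9·3 = 44.7
e = 41.7 − 44.7 = -3
e/s = -3 / 2.598 = -1.155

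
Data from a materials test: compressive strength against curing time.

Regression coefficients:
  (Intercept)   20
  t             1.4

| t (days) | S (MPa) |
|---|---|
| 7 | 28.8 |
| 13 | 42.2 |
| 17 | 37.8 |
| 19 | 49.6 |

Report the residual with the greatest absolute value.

t=7: ŷ = 20 + 1.4·7 = 29.8; e = 28.8 − 29.8 = -1
t=13: ŷ = 20 + 1.4·13 = 38.2; e = 42.2 − 38.2 = 4
t=17: ŷ = 20 + 1.4·17 = 43.8; e = 37.8 − 43.8 = -6
t=19: ŷ = 20 + 1.4·19 = 46.6; e = 49.6 − 46.6 = 3
Largest |e| is 6 at t = 17, residual -6.

e = -6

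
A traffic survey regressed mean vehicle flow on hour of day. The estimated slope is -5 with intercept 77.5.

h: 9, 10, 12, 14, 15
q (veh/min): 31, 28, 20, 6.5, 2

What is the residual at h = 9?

ŷ = 77.5 − 5·9 = 32.5
e = 31 − 32.5 = -1.5

e = -1.5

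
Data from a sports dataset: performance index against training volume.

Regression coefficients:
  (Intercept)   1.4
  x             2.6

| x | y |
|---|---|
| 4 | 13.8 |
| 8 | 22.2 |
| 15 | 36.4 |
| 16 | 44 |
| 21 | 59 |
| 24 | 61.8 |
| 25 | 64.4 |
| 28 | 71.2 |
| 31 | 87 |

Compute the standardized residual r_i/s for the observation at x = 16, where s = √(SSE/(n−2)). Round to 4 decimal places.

0.3118

x=4: ŷ = 1.4 + 2.6·4 = 11.8; r = 13.8 − 11.8 = 2
x=8: ŷ = 1.4 + 2.6·8 = 22.2; r = 22.2 − 22.2 = 0
x=15: ŷ = 1.4 + 2.6·15 = 40.4; r = 36.4 − 40.4 = -4
x=16: ŷ = 1.4 + 2.6·16 = 43; r = 44 − 43 = 1
x=21: ŷ = 1.4 + 2.6·21 = 56; r = 59 − 56 = 3
x=24: ŷ = 1.4 + 2.6·24 = 63.8; r = 61.8 − 63.8 = -2
x=25: ŷ = 1.4 + 2.6·25 = 66.4; r = 64.4 − 66.4 = -2
x=28: ŷ = 1.4 + 2.6·28 = 74.2; r = 71.2 − 74.2 = -3
x=31: ŷ = 1.4 + 2.6·31 = 82; r = 87 − 82 = 5
SSE = 4 + 0 + 16 + 1 + 9 + 4 + 4 + 9 + 25 = 72
s = √(72/7) = 3.20713
r/s = 1 / 3.20713 = 0.3118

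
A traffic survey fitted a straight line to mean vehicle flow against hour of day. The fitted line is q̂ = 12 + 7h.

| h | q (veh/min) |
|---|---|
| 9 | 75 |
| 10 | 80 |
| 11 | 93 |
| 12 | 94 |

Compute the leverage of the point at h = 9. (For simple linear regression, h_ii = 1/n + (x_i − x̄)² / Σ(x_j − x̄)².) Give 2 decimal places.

h̄ = (9 + 10 + 11 + 12)/4 = 10.5
Σ(h − h̄)² = 2.25 + 0.25 + 0.25 + 2.25 = 5
h = 1/4 + (-1.5)²/5 = 0.25 + 0.45 = 0.70

h = 0.70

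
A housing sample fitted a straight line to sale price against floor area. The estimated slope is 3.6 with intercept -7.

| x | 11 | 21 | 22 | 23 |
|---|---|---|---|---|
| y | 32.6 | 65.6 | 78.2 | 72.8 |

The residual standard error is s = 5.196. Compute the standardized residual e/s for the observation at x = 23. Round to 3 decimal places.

-0.577

ŷ = -7 + 3.6·23 = 75.8
e = 72.8 − 75.8 = -3
e/s = -3 / 5.196 = -0.577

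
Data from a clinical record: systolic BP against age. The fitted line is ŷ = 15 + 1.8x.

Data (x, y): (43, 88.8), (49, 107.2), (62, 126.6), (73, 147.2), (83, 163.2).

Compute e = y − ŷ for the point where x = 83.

e = -1.2

ŷ = 15 + 1.8·83 = 164.4
e = 163.2 − 164.4 = -1.2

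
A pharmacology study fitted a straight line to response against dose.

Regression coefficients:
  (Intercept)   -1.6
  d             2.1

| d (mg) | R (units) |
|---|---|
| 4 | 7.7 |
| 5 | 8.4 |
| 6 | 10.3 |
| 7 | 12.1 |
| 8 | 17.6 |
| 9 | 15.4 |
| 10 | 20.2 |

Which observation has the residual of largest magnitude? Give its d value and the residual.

d=4: ŷ = -1.6 + 2.1·4 = 6.8; e = 7.7 − 6.8 = 0.9
d=5: ŷ = -1.6 + 2.1·5 = 8.9; e = 8.4 − 8.9 = -0.5
d=6: ŷ = -1.6 + 2.1·6 = 11; e = 10.3 − 11 = -0.7
d=7: ŷ = -1.6 + 2.1·7 = 13.1; e = 12.1 − 13.1 = -1
d=8: ŷ = -1.6 + 2.1·8 = 15.2; e = 17.6 − 15.2 = 2.4
d=9: ŷ = -1.6 + 2.1·9 = 17.3; e = 15.4 − 17.3 = -1.9
d=10: ŷ = -1.6 + 2.1·10 = 19.4; e = 20.2 − 19.4 = 0.8
Largest |e| is 2.4 at d = 8, residual 2.4.

d = 8, e = 2.4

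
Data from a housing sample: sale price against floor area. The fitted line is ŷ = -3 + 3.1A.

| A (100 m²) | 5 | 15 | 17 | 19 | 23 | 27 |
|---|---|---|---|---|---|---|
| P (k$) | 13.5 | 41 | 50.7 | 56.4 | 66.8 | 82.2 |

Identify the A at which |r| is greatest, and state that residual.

A = 15, r = -2.5

A=5: ŷ = -3 + 3.1·5 = 12.5; r = 13.5 − 12.5 = 1
A=15: ŷ = -3 + 3.1·15 = 43.5; r = 41 − 43.5 = -2.5
A=17: ŷ = -3 + 3.1·17 = 49.7; r = 50.7 − 49.7 = 1
A=19: ŷ = -3 + 3.1·19 = 55.9; r = 56.4 − 55.9 = 0.5
A=23: ŷ = -3 + 3.1·23 = 68.3; r = 66.8 − 68.3 = -1.5
A=27: ŷ = -3 + 3.1·27 = 80.7; r = 82.2 − 80.7 = 1.5
Largest |r| is 2.5 at A = 15, residual -2.5.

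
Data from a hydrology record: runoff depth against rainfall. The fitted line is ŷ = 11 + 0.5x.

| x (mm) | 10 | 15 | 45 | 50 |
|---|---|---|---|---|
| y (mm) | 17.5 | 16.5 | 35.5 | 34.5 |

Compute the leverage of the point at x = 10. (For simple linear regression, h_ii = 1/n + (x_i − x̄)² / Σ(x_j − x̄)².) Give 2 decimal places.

x̄ = (10 + 15 + 45 + 50)/4 = 30
Σ(x − x̄)² = 400 + 225 + 225 + 400 = 1250
h = 1/4 + (-20)²/1250 = 0.25 + 0.32 = 0.57

h = 0.57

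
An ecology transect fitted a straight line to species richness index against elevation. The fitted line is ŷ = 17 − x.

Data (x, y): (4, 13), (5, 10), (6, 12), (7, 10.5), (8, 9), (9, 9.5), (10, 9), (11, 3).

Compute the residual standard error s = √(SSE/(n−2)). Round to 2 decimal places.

s = 1.85

x=4: ŷ = 17 − 4 = 13; r = 13 − 13 = 0
x=5: ŷ = 17 − 5 = 12; r = 10 − 12 = -2
x=6: ŷ = 17 − 6 = 11; r = 12 − 11 = 1
x=7: ŷ = 17 − 7 = 10; r = 10.5 − 10 = 0.5
x=8: ŷ = 17 − 8 = 9; r = 9 − 9 = 0
x=9: ŷ = 17 − 9 = 8; r = 9.5 − 8 = 1.5
x=10: ŷ = 17 − 10 = 7; r = 9 − 7 = 2
x=11: ŷ = 17 − 11 = 6; r = 3 − 6 = -3
SSE = 0 + 4 + 1 + 0.25 + 0 + 2.25 + 4 + 9 = 20.5
s = √(20.5/6) = √3.41667 ≈ 1.85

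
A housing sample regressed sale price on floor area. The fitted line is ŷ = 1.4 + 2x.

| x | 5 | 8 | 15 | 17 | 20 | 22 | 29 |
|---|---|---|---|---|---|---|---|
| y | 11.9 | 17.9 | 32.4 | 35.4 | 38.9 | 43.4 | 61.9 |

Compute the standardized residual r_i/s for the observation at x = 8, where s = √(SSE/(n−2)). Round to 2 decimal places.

x=5: ŷ = 1.4 + 2·5 = 11.4; r = 11.9 − 11.4 = 0.5
x=8: ŷ = 1.4 + 2·8 = 17.4; r = 17.9 − 17.4 = 0.5
x=15: ŷ = 1.4 + 2·15 = 31.4; r = 32.4 − 31.4 = 1
x=17: ŷ = 1.4 + 2·17 = 35.4; r = 35.4 − 35.4 = 0
x=20: ŷ = 1.4 + 2·20 = 41.4; r = 38.9 − 41.4 = -2.5
x=22: ŷ = 1.4 + 2·22 = 45.4; r = 43.4 − 45.4 = -2
x=29: ŷ = 1.4 + 2·29 = 59.4; r = 61.9 − 59.4 = 2.5
SSE = 0.25 + 0.25 + 1 + 0 + 6.25 + 4 + 6.25 = 18
s = √(18/5) = 1.89737
r/s = 0.5 / 1.89737 = 0.26

0.26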